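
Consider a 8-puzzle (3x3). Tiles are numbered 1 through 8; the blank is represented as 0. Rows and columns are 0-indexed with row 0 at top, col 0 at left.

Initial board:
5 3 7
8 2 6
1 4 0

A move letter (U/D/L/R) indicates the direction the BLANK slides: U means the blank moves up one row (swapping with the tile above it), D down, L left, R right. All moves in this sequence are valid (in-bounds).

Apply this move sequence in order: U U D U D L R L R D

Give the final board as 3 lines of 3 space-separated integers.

After move 1 (U):
5 3 7
8 2 0
1 4 6

After move 2 (U):
5 3 0
8 2 7
1 4 6

After move 3 (D):
5 3 7
8 2 0
1 4 6

After move 4 (U):
5 3 0
8 2 7
1 4 6

After move 5 (D):
5 3 7
8 2 0
1 4 6

After move 6 (L):
5 3 7
8 0 2
1 4 6

After move 7 (R):
5 3 7
8 2 0
1 4 6

After move 8 (L):
5 3 7
8 0 2
1 4 6

After move 9 (R):
5 3 7
8 2 0
1 4 6

After move 10 (D):
5 3 7
8 2 6
1 4 0

Answer: 5 3 7
8 2 6
1 4 0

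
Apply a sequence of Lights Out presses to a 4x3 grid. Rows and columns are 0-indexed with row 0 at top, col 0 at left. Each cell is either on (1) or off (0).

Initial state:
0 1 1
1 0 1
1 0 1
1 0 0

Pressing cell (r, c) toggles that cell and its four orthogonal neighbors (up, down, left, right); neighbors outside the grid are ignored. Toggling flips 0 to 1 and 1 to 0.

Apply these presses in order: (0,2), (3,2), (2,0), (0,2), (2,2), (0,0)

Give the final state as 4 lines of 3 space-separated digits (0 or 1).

Answer: 1 0 1
1 0 0
0 0 1
0 1 0

Derivation:
After press 1 at (0,2):
0 0 0
1 0 0
1 0 1
1 0 0

After press 2 at (3,2):
0 0 0
1 0 0
1 0 0
1 1 1

After press 3 at (2,0):
0 0 0
0 0 0
0 1 0
0 1 1

After press 4 at (0,2):
0 1 1
0 0 1
0 1 0
0 1 1

After press 5 at (2,2):
0 1 1
0 0 0
0 0 1
0 1 0

After press 6 at (0,0):
1 0 1
1 0 0
0 0 1
0 1 0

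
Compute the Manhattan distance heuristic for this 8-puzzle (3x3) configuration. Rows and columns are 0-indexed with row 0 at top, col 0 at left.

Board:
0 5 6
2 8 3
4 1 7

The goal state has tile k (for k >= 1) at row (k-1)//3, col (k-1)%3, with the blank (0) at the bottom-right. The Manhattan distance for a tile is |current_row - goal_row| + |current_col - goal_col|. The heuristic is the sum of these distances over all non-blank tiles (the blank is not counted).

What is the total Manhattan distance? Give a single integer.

Tile 5: (0,1)->(1,1) = 1
Tile 6: (0,2)->(1,2) = 1
Tile 2: (1,0)->(0,1) = 2
Tile 8: (1,1)->(2,1) = 1
Tile 3: (1,2)->(0,2) = 1
Tile 4: (2,0)->(1,0) = 1
Tile 1: (2,1)->(0,0) = 3
Tile 7: (2,2)->(2,0) = 2
Sum: 1 + 1 + 2 + 1 + 1 + 1 + 3 + 2 = 12

Answer: 12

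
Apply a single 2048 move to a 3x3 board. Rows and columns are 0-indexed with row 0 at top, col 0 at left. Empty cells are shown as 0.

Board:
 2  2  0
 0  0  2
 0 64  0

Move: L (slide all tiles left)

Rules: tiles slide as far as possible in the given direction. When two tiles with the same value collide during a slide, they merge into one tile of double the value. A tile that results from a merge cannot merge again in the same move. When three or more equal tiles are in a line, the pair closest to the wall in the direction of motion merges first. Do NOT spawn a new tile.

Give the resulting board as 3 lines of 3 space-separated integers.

Answer:  4  0  0
 2  0  0
64  0  0

Derivation:
Slide left:
row 0: [2, 2, 0] -> [4, 0, 0]
row 1: [0, 0, 2] -> [2, 0, 0]
row 2: [0, 64, 0] -> [64, 0, 0]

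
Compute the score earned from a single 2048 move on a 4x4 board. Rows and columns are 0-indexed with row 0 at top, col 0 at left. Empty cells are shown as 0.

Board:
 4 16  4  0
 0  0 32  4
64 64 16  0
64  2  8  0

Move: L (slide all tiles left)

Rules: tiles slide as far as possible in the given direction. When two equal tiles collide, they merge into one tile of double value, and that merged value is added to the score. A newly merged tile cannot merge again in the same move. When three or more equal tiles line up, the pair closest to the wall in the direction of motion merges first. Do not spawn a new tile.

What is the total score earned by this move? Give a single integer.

Answer: 128

Derivation:
Slide left:
row 0: [4, 16, 4, 0] -> [4, 16, 4, 0]  score +0 (running 0)
row 1: [0, 0, 32, 4] -> [32, 4, 0, 0]  score +0 (running 0)
row 2: [64, 64, 16, 0] -> [128, 16, 0, 0]  score +128 (running 128)
row 3: [64, 2, 8, 0] -> [64, 2, 8, 0]  score +0 (running 128)
Board after move:
  4  16   4   0
 32   4   0   0
128  16   0   0
 64   2   8   0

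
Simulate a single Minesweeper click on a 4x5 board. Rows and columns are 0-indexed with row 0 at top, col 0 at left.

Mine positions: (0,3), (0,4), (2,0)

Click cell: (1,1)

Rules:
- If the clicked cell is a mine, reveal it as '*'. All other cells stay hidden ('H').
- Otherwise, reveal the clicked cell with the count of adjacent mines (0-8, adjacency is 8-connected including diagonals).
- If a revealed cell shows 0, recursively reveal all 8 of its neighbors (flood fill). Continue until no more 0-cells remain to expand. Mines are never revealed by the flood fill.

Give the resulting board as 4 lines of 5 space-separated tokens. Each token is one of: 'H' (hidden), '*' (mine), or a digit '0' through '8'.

H H H H H
H 1 H H H
H H H H H
H H H H H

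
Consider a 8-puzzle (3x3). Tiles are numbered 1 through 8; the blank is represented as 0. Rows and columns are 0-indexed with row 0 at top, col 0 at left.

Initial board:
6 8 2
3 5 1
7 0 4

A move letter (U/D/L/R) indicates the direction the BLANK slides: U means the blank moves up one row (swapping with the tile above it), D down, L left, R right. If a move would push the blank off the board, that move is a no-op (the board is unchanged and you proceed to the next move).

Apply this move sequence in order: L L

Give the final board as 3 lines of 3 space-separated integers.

After move 1 (L):
6 8 2
3 5 1
0 7 4

After move 2 (L):
6 8 2
3 5 1
0 7 4

Answer: 6 8 2
3 5 1
0 7 4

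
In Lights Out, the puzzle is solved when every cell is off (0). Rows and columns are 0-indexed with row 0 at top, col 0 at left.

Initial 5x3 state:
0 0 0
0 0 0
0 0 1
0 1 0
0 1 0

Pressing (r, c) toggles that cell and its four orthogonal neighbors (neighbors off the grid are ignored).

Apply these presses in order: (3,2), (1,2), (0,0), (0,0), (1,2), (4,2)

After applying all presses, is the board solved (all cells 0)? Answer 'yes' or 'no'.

Answer: yes

Derivation:
After press 1 at (3,2):
0 0 0
0 0 0
0 0 0
0 0 1
0 1 1

After press 2 at (1,2):
0 0 1
0 1 1
0 0 1
0 0 1
0 1 1

After press 3 at (0,0):
1 1 1
1 1 1
0 0 1
0 0 1
0 1 1

After press 4 at (0,0):
0 0 1
0 1 1
0 0 1
0 0 1
0 1 1

After press 5 at (1,2):
0 0 0
0 0 0
0 0 0
0 0 1
0 1 1

After press 6 at (4,2):
0 0 0
0 0 0
0 0 0
0 0 0
0 0 0

Lights still on: 0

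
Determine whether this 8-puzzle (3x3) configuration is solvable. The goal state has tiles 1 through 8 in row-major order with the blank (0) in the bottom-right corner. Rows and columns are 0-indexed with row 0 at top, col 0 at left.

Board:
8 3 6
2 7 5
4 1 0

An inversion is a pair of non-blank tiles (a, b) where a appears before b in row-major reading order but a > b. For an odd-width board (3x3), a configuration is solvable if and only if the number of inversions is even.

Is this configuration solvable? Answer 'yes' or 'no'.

Answer: yes

Derivation:
Inversions (pairs i<j in row-major order where tile[i] > tile[j] > 0): 20
20 is even, so the puzzle is solvable.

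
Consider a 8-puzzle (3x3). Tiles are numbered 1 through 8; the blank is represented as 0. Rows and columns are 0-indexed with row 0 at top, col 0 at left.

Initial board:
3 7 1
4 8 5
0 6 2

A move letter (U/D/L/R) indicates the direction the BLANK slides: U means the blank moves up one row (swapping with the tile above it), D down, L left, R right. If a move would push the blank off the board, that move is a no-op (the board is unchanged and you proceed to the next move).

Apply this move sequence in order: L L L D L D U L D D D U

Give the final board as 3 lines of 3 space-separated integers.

Answer: 3 7 1
0 8 5
4 6 2

Derivation:
After move 1 (L):
3 7 1
4 8 5
0 6 2

After move 2 (L):
3 7 1
4 8 5
0 6 2

After move 3 (L):
3 7 1
4 8 5
0 6 2

After move 4 (D):
3 7 1
4 8 5
0 6 2

After move 5 (L):
3 7 1
4 8 5
0 6 2

After move 6 (D):
3 7 1
4 8 5
0 6 2

After move 7 (U):
3 7 1
0 8 5
4 6 2

After move 8 (L):
3 7 1
0 8 5
4 6 2

After move 9 (D):
3 7 1
4 8 5
0 6 2

After move 10 (D):
3 7 1
4 8 5
0 6 2

After move 11 (D):
3 7 1
4 8 5
0 6 2

After move 12 (U):
3 7 1
0 8 5
4 6 2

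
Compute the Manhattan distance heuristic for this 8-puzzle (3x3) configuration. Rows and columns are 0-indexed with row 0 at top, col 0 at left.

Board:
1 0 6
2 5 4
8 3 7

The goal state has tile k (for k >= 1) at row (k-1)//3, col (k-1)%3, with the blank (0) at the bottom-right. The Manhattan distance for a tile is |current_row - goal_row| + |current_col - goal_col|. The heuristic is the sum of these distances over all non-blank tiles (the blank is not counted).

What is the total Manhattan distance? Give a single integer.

Tile 1: at (0,0), goal (0,0), distance |0-0|+|0-0| = 0
Tile 6: at (0,2), goal (1,2), distance |0-1|+|2-2| = 1
Tile 2: at (1,0), goal (0,1), distance |1-0|+|0-1| = 2
Tile 5: at (1,1), goal (1,1), distance |1-1|+|1-1| = 0
Tile 4: at (1,2), goal (1,0), distance |1-1|+|2-0| = 2
Tile 8: at (2,0), goal (2,1), distance |2-2|+|0-1| = 1
Tile 3: at (2,1), goal (0,2), distance |2-0|+|1-2| = 3
Tile 7: at (2,2), goal (2,0), distance |2-2|+|2-0| = 2
Sum: 0 + 1 + 2 + 0 + 2 + 1 + 3 + 2 = 11

Answer: 11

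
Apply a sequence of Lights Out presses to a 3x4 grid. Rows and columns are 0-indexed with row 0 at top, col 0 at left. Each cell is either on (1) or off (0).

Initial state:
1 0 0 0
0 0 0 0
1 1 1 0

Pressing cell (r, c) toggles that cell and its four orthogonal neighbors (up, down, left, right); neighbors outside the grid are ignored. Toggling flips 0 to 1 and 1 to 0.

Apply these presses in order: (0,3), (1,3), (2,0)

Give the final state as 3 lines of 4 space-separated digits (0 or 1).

Answer: 1 0 1 0
1 0 1 0
0 0 1 1

Derivation:
After press 1 at (0,3):
1 0 1 1
0 0 0 1
1 1 1 0

After press 2 at (1,3):
1 0 1 0
0 0 1 0
1 1 1 1

After press 3 at (2,0):
1 0 1 0
1 0 1 0
0 0 1 1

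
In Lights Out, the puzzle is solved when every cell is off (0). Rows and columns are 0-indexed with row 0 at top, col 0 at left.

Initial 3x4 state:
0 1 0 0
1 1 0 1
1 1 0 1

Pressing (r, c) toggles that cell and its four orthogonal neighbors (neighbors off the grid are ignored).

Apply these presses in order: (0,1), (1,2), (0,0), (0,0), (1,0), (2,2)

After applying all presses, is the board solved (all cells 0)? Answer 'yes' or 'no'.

Answer: yes

Derivation:
After press 1 at (0,1):
1 0 1 0
1 0 0 1
1 1 0 1

After press 2 at (1,2):
1 0 0 0
1 1 1 0
1 1 1 1

After press 3 at (0,0):
0 1 0 0
0 1 1 0
1 1 1 1

After press 4 at (0,0):
1 0 0 0
1 1 1 0
1 1 1 1

After press 5 at (1,0):
0 0 0 0
0 0 1 0
0 1 1 1

After press 6 at (2,2):
0 0 0 0
0 0 0 0
0 0 0 0

Lights still on: 0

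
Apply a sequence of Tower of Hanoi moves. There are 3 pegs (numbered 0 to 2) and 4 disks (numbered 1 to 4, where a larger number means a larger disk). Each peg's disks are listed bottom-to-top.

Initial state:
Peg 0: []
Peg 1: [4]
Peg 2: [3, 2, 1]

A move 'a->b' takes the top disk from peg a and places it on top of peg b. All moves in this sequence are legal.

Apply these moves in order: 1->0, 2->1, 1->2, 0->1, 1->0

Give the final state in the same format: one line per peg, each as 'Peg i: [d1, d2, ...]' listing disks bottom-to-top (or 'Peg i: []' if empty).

After move 1 (1->0):
Peg 0: [4]
Peg 1: []
Peg 2: [3, 2, 1]

After move 2 (2->1):
Peg 0: [4]
Peg 1: [1]
Peg 2: [3, 2]

After move 3 (1->2):
Peg 0: [4]
Peg 1: []
Peg 2: [3, 2, 1]

After move 4 (0->1):
Peg 0: []
Peg 1: [4]
Peg 2: [3, 2, 1]

After move 5 (1->0):
Peg 0: [4]
Peg 1: []
Peg 2: [3, 2, 1]

Answer: Peg 0: [4]
Peg 1: []
Peg 2: [3, 2, 1]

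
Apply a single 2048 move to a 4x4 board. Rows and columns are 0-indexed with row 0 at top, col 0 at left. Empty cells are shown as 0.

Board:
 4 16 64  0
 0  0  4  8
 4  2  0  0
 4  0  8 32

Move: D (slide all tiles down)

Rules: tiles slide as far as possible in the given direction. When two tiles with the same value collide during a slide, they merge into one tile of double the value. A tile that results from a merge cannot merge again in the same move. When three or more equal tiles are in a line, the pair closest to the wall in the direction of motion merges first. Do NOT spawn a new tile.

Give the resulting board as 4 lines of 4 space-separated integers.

Answer:  0  0  0  0
 0  0 64  0
 4 16  4  8
 8  2  8 32

Derivation:
Slide down:
col 0: [4, 0, 4, 4] -> [0, 0, 4, 8]
col 1: [16, 0, 2, 0] -> [0, 0, 16, 2]
col 2: [64, 4, 0, 8] -> [0, 64, 4, 8]
col 3: [0, 8, 0, 32] -> [0, 0, 8, 32]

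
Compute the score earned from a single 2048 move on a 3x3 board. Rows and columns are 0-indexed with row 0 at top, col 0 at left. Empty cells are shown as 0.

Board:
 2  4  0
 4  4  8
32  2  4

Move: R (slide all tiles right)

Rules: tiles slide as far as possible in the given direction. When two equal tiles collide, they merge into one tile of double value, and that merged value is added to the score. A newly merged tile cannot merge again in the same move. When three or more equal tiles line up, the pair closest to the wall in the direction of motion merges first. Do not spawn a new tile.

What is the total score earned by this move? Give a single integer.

Answer: 8

Derivation:
Slide right:
row 0: [2, 4, 0] -> [0, 2, 4]  score +0 (running 0)
row 1: [4, 4, 8] -> [0, 8, 8]  score +8 (running 8)
row 2: [32, 2, 4] -> [32, 2, 4]  score +0 (running 8)
Board after move:
 0  2  4
 0  8  8
32  2  4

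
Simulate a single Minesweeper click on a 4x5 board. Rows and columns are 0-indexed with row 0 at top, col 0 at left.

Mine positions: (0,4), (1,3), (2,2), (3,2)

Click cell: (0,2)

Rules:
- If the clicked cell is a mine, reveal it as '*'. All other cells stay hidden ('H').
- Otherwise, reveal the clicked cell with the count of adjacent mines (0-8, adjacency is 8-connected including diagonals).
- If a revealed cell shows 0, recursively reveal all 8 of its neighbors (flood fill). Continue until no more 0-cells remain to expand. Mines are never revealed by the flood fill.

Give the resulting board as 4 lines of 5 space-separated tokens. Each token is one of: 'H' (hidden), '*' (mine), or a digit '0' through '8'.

H H 1 H H
H H H H H
H H H H H
H H H H H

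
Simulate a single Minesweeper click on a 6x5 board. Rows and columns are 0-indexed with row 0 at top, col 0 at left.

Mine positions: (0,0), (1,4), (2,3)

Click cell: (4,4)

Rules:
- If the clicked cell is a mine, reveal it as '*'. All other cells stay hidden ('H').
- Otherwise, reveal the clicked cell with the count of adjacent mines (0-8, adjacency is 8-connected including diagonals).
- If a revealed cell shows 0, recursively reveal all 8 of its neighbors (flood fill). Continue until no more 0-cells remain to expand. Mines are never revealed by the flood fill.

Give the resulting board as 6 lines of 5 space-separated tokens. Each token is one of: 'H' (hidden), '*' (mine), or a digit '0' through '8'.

H H H H H
1 1 1 H H
0 0 1 H H
0 0 1 1 1
0 0 0 0 0
0 0 0 0 0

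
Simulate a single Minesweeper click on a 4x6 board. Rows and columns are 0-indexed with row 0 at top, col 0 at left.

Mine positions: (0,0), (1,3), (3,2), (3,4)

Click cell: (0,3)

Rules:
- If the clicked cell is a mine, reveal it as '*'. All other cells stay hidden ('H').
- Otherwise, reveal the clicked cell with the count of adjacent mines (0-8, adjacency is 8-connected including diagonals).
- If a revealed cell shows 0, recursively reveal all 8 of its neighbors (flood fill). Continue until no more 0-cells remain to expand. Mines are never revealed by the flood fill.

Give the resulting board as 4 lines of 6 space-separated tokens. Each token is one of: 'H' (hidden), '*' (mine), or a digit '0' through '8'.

H H H 1 H H
H H H H H H
H H H H H H
H H H H H H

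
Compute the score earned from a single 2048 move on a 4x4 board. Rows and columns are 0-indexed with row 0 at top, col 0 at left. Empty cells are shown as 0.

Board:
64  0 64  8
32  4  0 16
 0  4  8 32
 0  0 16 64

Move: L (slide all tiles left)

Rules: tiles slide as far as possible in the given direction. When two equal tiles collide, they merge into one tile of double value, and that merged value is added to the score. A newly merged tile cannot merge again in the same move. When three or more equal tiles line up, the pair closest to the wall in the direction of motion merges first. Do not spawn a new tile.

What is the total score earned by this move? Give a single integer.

Slide left:
row 0: [64, 0, 64, 8] -> [128, 8, 0, 0]  score +128 (running 128)
row 1: [32, 4, 0, 16] -> [32, 4, 16, 0]  score +0 (running 128)
row 2: [0, 4, 8, 32] -> [4, 8, 32, 0]  score +0 (running 128)
row 3: [0, 0, 16, 64] -> [16, 64, 0, 0]  score +0 (running 128)
Board after move:
128   8   0   0
 32   4  16   0
  4   8  32   0
 16  64   0   0

Answer: 128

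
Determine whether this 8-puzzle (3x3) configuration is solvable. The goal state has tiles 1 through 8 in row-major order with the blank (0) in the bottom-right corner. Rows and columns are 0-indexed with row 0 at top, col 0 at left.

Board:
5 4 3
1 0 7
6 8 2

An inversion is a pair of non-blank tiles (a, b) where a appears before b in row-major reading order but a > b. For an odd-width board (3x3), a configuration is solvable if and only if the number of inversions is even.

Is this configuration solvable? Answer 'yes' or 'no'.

Inversions (pairs i<j in row-major order where tile[i] > tile[j] > 0): 13
13 is odd, so the puzzle is not solvable.

Answer: no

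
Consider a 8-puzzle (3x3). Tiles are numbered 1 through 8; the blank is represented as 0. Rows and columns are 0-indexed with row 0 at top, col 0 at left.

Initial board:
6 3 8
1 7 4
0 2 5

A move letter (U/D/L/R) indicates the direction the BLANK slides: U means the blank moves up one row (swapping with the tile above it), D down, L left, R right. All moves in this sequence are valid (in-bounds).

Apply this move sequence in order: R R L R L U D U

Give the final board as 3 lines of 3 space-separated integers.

Answer: 6 3 8
1 0 4
2 7 5

Derivation:
After move 1 (R):
6 3 8
1 7 4
2 0 5

After move 2 (R):
6 3 8
1 7 4
2 5 0

After move 3 (L):
6 3 8
1 7 4
2 0 5

After move 4 (R):
6 3 8
1 7 4
2 5 0

After move 5 (L):
6 3 8
1 7 4
2 0 5

After move 6 (U):
6 3 8
1 0 4
2 7 5

After move 7 (D):
6 3 8
1 7 4
2 0 5

After move 8 (U):
6 3 8
1 0 4
2 7 5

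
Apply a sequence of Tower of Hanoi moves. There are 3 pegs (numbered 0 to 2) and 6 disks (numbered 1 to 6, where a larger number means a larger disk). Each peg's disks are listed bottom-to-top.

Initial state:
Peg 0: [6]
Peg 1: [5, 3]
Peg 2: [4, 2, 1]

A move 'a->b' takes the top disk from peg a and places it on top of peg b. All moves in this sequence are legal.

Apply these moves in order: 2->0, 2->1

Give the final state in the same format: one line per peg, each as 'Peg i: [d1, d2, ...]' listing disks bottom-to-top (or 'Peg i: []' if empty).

Answer: Peg 0: [6, 1]
Peg 1: [5, 3, 2]
Peg 2: [4]

Derivation:
After move 1 (2->0):
Peg 0: [6, 1]
Peg 1: [5, 3]
Peg 2: [4, 2]

After move 2 (2->1):
Peg 0: [6, 1]
Peg 1: [5, 3, 2]
Peg 2: [4]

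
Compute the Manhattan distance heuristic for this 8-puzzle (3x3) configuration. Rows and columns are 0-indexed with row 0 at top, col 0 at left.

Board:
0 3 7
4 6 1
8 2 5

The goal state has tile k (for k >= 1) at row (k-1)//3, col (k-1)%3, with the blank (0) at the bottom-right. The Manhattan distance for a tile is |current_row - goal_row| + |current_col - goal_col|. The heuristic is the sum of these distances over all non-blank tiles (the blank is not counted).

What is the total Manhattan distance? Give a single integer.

Tile 3: (0,1)->(0,2) = 1
Tile 7: (0,2)->(2,0) = 4
Tile 4: (1,0)->(1,0) = 0
Tile 6: (1,1)->(1,2) = 1
Tile 1: (1,2)->(0,0) = 3
Tile 8: (2,0)->(2,1) = 1
Tile 2: (2,1)->(0,1) = 2
Tile 5: (2,2)->(1,1) = 2
Sum: 1 + 4 + 0 + 1 + 3 + 1 + 2 + 2 = 14

Answer: 14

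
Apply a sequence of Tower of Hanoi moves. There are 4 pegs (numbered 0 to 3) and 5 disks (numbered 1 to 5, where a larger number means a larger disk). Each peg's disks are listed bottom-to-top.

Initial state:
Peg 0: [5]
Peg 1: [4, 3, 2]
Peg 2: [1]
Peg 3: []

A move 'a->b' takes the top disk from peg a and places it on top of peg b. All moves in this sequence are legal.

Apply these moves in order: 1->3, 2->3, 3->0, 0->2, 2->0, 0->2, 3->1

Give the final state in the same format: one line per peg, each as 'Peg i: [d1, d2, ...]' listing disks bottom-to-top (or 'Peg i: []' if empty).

After move 1 (1->3):
Peg 0: [5]
Peg 1: [4, 3]
Peg 2: [1]
Peg 3: [2]

After move 2 (2->3):
Peg 0: [5]
Peg 1: [4, 3]
Peg 2: []
Peg 3: [2, 1]

After move 3 (3->0):
Peg 0: [5, 1]
Peg 1: [4, 3]
Peg 2: []
Peg 3: [2]

After move 4 (0->2):
Peg 0: [5]
Peg 1: [4, 3]
Peg 2: [1]
Peg 3: [2]

After move 5 (2->0):
Peg 0: [5, 1]
Peg 1: [4, 3]
Peg 2: []
Peg 3: [2]

After move 6 (0->2):
Peg 0: [5]
Peg 1: [4, 3]
Peg 2: [1]
Peg 3: [2]

After move 7 (3->1):
Peg 0: [5]
Peg 1: [4, 3, 2]
Peg 2: [1]
Peg 3: []

Answer: Peg 0: [5]
Peg 1: [4, 3, 2]
Peg 2: [1]
Peg 3: []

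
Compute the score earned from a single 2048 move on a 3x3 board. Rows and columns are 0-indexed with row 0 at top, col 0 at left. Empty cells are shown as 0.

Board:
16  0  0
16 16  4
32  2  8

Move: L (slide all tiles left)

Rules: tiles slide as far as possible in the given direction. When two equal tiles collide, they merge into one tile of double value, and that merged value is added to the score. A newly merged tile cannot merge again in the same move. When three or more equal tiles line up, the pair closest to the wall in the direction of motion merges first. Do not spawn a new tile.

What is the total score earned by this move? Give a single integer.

Answer: 32

Derivation:
Slide left:
row 0: [16, 0, 0] -> [16, 0, 0]  score +0 (running 0)
row 1: [16, 16, 4] -> [32, 4, 0]  score +32 (running 32)
row 2: [32, 2, 8] -> [32, 2, 8]  score +0 (running 32)
Board after move:
16  0  0
32  4  0
32  2  8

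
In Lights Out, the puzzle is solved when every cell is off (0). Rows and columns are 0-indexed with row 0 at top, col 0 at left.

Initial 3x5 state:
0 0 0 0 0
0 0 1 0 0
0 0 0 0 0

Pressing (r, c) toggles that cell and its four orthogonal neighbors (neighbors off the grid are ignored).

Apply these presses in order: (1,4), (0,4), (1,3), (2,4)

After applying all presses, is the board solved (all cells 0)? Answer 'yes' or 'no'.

Answer: yes

Derivation:
After press 1 at (1,4):
0 0 0 0 1
0 0 1 1 1
0 0 0 0 1

After press 2 at (0,4):
0 0 0 1 0
0 0 1 1 0
0 0 0 0 1

After press 3 at (1,3):
0 0 0 0 0
0 0 0 0 1
0 0 0 1 1

After press 4 at (2,4):
0 0 0 0 0
0 0 0 0 0
0 0 0 0 0

Lights still on: 0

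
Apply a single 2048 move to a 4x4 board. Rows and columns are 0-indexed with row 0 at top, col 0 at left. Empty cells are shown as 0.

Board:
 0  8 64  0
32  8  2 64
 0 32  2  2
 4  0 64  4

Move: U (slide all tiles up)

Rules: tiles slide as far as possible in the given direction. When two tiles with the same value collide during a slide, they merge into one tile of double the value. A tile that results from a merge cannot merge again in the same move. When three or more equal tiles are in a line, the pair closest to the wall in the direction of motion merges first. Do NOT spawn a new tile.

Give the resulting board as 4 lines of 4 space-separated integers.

Answer: 32 16 64 64
 4 32  4  2
 0  0 64  4
 0  0  0  0

Derivation:
Slide up:
col 0: [0, 32, 0, 4] -> [32, 4, 0, 0]
col 1: [8, 8, 32, 0] -> [16, 32, 0, 0]
col 2: [64, 2, 2, 64] -> [64, 4, 64, 0]
col 3: [0, 64, 2, 4] -> [64, 2, 4, 0]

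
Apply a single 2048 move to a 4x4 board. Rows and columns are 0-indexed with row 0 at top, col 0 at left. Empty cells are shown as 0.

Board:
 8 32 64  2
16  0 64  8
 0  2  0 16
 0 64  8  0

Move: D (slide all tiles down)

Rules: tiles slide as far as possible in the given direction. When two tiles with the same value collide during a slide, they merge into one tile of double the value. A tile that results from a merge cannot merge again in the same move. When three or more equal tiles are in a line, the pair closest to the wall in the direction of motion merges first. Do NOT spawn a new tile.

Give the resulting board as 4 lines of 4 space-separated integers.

Answer:   0   0   0   0
  0  32   0   2
  8   2 128   8
 16  64   8  16

Derivation:
Slide down:
col 0: [8, 16, 0, 0] -> [0, 0, 8, 16]
col 1: [32, 0, 2, 64] -> [0, 32, 2, 64]
col 2: [64, 64, 0, 8] -> [0, 0, 128, 8]
col 3: [2, 8, 16, 0] -> [0, 2, 8, 16]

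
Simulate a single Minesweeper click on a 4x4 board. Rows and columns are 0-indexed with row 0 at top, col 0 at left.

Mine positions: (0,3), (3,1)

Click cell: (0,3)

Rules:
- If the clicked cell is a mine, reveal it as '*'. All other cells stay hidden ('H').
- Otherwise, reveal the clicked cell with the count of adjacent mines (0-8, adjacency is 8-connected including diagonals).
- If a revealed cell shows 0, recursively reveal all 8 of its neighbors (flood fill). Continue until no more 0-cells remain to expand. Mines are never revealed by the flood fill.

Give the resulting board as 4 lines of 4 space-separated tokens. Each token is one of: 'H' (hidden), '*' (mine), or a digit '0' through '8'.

H H H *
H H H H
H H H H
H H H H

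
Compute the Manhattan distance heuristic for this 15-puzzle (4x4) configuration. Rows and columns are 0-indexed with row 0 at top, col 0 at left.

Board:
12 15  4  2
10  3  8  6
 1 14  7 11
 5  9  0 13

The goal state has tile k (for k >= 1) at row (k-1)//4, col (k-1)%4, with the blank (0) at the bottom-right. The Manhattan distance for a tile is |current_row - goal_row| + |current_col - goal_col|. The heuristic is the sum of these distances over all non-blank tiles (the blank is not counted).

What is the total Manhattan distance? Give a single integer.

Answer: 31

Derivation:
Tile 12: at (0,0), goal (2,3), distance |0-2|+|0-3| = 5
Tile 15: at (0,1), goal (3,2), distance |0-3|+|1-2| = 4
Tile 4: at (0,2), goal (0,3), distance |0-0|+|2-3| = 1
Tile 2: at (0,3), goal (0,1), distance |0-0|+|3-1| = 2
Tile 10: at (1,0), goal (2,1), distance |1-2|+|0-1| = 2
Tile 3: at (1,1), goal (0,2), distance |1-0|+|1-2| = 2
Tile 8: at (1,2), goal (1,3), distance |1-1|+|2-3| = 1
Tile 6: at (1,3), goal (1,1), distance |1-1|+|3-1| = 2
Tile 1: at (2,0), goal (0,0), distance |2-0|+|0-0| = 2
Tile 14: at (2,1), goal (3,1), distance |2-3|+|1-1| = 1
Tile 7: at (2,2), goal (1,2), distance |2-1|+|2-2| = 1
Tile 11: at (2,3), goal (2,2), distance |2-2|+|3-2| = 1
Tile 5: at (3,0), goal (1,0), distance |3-1|+|0-0| = 2
Tile 9: at (3,1), goal (2,0), distance |3-2|+|1-0| = 2
Tile 13: at (3,3), goal (3,0), distance |3-3|+|3-0| = 3
Sum: 5 + 4 + 1 + 2 + 2 + 2 + 1 + 2 + 2 + 1 + 1 + 1 + 2 + 2 + 3 = 31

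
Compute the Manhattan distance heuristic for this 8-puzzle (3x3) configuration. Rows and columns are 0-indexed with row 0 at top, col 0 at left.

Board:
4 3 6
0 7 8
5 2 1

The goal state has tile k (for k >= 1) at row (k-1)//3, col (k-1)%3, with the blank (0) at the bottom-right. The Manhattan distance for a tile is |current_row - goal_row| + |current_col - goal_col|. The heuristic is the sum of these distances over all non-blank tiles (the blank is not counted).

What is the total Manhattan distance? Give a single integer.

Tile 4: at (0,0), goal (1,0), distance |0-1|+|0-0| = 1
Tile 3: at (0,1), goal (0,2), distance |0-0|+|1-2| = 1
Tile 6: at (0,2), goal (1,2), distance |0-1|+|2-2| = 1
Tile 7: at (1,1), goal (2,0), distance |1-2|+|1-0| = 2
Tile 8: at (1,2), goal (2,1), distance |1-2|+|2-1| = 2
Tile 5: at (2,0), goal (1,1), distance |2-1|+|0-1| = 2
Tile 2: at (2,1), goal (0,1), distance |2-0|+|1-1| = 2
Tile 1: at (2,2), goal (0,0), distance |2-0|+|2-0| = 4
Sum: 1 + 1 + 1 + 2 + 2 + 2 + 2 + 4 = 15

Answer: 15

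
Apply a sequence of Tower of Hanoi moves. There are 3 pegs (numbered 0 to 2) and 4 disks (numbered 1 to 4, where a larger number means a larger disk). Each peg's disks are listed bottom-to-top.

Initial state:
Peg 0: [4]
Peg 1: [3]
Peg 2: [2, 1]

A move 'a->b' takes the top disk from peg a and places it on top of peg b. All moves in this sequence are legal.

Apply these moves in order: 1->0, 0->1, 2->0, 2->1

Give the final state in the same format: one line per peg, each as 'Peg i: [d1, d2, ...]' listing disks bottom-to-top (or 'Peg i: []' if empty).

After move 1 (1->0):
Peg 0: [4, 3]
Peg 1: []
Peg 2: [2, 1]

After move 2 (0->1):
Peg 0: [4]
Peg 1: [3]
Peg 2: [2, 1]

After move 3 (2->0):
Peg 0: [4, 1]
Peg 1: [3]
Peg 2: [2]

After move 4 (2->1):
Peg 0: [4, 1]
Peg 1: [3, 2]
Peg 2: []

Answer: Peg 0: [4, 1]
Peg 1: [3, 2]
Peg 2: []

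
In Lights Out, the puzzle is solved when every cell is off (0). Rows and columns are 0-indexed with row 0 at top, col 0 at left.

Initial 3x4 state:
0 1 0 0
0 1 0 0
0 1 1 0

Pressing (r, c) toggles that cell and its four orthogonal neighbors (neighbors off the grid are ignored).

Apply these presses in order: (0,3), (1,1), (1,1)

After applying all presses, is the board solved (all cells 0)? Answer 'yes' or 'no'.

Answer: no

Derivation:
After press 1 at (0,3):
0 1 1 1
0 1 0 1
0 1 1 0

After press 2 at (1,1):
0 0 1 1
1 0 1 1
0 0 1 0

After press 3 at (1,1):
0 1 1 1
0 1 0 1
0 1 1 0

Lights still on: 7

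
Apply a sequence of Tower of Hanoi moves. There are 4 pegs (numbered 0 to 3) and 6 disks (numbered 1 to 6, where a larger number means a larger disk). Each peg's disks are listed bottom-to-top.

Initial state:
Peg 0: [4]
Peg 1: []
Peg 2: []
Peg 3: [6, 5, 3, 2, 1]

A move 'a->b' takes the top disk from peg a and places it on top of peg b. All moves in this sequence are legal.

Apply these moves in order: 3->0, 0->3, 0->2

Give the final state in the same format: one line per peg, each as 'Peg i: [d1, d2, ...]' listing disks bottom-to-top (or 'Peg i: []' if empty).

After move 1 (3->0):
Peg 0: [4, 1]
Peg 1: []
Peg 2: []
Peg 3: [6, 5, 3, 2]

After move 2 (0->3):
Peg 0: [4]
Peg 1: []
Peg 2: []
Peg 3: [6, 5, 3, 2, 1]

After move 3 (0->2):
Peg 0: []
Peg 1: []
Peg 2: [4]
Peg 3: [6, 5, 3, 2, 1]

Answer: Peg 0: []
Peg 1: []
Peg 2: [4]
Peg 3: [6, 5, 3, 2, 1]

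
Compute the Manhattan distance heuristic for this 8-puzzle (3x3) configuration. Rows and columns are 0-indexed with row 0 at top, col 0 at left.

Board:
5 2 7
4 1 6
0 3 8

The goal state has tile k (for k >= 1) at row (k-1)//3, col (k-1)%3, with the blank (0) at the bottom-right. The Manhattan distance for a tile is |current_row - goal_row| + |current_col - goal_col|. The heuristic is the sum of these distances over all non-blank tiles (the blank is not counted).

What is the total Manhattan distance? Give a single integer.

Answer: 12

Derivation:
Tile 5: (0,0)->(1,1) = 2
Tile 2: (0,1)->(0,1) = 0
Tile 7: (0,2)->(2,0) = 4
Tile 4: (1,0)->(1,0) = 0
Tile 1: (1,1)->(0,0) = 2
Tile 6: (1,2)->(1,2) = 0
Tile 3: (2,1)->(0,2) = 3
Tile 8: (2,2)->(2,1) = 1
Sum: 2 + 0 + 4 + 0 + 2 + 0 + 3 + 1 = 12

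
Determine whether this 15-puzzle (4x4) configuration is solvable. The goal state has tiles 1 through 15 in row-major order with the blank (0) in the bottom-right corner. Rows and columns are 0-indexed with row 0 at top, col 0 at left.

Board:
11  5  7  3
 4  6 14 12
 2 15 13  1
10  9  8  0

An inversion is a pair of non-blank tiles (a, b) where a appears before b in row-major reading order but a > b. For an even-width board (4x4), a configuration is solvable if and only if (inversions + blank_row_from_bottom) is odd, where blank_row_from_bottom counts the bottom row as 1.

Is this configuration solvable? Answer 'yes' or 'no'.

Inversions: 50
Blank is in row 3 (0-indexed from top), which is row 1 counting from the bottom (bottom = 1).
50 + 1 = 51, which is odd, so the puzzle is solvable.

Answer: yes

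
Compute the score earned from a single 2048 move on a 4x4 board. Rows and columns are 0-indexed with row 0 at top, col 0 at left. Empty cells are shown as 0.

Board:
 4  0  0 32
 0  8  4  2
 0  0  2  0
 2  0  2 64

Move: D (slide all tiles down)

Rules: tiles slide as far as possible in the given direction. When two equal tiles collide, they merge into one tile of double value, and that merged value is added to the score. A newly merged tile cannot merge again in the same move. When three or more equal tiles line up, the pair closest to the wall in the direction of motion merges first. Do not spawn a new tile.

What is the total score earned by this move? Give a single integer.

Answer: 4

Derivation:
Slide down:
col 0: [4, 0, 0, 2] -> [0, 0, 4, 2]  score +0 (running 0)
col 1: [0, 8, 0, 0] -> [0, 0, 0, 8]  score +0 (running 0)
col 2: [0, 4, 2, 2] -> [0, 0, 4, 4]  score +4 (running 4)
col 3: [32, 2, 0, 64] -> [0, 32, 2, 64]  score +0 (running 4)
Board after move:
 0  0  0  0
 0  0  0 32
 4  0  4  2
 2  8  4 64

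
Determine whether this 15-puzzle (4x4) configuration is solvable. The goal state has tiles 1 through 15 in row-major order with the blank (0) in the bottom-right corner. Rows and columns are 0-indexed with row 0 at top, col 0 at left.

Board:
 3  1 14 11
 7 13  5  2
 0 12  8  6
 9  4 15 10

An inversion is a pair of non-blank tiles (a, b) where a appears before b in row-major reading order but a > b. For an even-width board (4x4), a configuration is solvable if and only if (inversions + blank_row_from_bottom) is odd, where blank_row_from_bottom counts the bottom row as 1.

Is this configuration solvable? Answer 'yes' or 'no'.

Answer: yes

Derivation:
Inversions: 45
Blank is in row 2 (0-indexed from top), which is row 2 counting from the bottom (bottom = 1).
45 + 2 = 47, which is odd, so the puzzle is solvable.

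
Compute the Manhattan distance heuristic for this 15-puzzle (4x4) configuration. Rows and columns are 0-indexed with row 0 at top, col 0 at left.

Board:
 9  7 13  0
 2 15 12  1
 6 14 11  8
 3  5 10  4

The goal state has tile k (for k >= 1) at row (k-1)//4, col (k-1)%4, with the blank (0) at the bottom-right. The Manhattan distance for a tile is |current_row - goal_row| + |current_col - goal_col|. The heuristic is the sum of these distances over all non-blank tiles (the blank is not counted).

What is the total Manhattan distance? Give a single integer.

Answer: 37

Derivation:
Tile 9: (0,0)->(2,0) = 2
Tile 7: (0,1)->(1,2) = 2
Tile 13: (0,2)->(3,0) = 5
Tile 2: (1,0)->(0,1) = 2
Tile 15: (1,1)->(3,2) = 3
Tile 12: (1,2)->(2,3) = 2
Tile 1: (1,3)->(0,0) = 4
Tile 6: (2,0)->(1,1) = 2
Tile 14: (2,1)->(3,1) = 1
Tile 11: (2,2)->(2,2) = 0
Tile 8: (2,3)->(1,3) = 1
Tile 3: (3,0)->(0,2) = 5
Tile 5: (3,1)->(1,0) = 3
Tile 10: (3,2)->(2,1) = 2
Tile 4: (3,3)->(0,3) = 3
Sum: 2 + 2 + 5 + 2 + 3 + 2 + 4 + 2 + 1 + 0 + 1 + 5 + 3 + 2 + 3 = 37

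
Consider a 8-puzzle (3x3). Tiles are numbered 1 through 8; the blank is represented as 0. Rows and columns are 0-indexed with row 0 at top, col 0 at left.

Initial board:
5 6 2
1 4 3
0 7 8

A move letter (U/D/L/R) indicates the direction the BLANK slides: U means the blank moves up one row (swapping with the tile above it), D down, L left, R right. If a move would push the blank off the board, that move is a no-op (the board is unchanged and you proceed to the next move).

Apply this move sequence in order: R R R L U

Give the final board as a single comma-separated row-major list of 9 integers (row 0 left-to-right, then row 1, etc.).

After move 1 (R):
5 6 2
1 4 3
7 0 8

After move 2 (R):
5 6 2
1 4 3
7 8 0

After move 3 (R):
5 6 2
1 4 3
7 8 0

After move 4 (L):
5 6 2
1 4 3
7 0 8

After move 5 (U):
5 6 2
1 0 3
7 4 8

Answer: 5, 6, 2, 1, 0, 3, 7, 4, 8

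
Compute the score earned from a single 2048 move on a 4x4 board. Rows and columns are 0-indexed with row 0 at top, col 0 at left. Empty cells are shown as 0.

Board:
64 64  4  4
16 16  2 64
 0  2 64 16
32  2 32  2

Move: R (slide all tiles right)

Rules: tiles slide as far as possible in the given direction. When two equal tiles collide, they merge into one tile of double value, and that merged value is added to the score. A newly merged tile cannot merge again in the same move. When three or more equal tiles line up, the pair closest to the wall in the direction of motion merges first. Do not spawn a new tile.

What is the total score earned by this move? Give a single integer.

Slide right:
row 0: [64, 64, 4, 4] -> [0, 0, 128, 8]  score +136 (running 136)
row 1: [16, 16, 2, 64] -> [0, 32, 2, 64]  score +32 (running 168)
row 2: [0, 2, 64, 16] -> [0, 2, 64, 16]  score +0 (running 168)
row 3: [32, 2, 32, 2] -> [32, 2, 32, 2]  score +0 (running 168)
Board after move:
  0   0 128   8
  0  32   2  64
  0   2  64  16
 32   2  32   2

Answer: 168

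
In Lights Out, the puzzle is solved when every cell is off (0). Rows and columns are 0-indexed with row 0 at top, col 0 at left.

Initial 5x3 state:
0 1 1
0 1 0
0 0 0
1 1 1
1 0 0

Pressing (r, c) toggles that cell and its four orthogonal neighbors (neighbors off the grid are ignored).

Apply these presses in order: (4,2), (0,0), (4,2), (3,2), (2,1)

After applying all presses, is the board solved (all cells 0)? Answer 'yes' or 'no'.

Answer: no

Derivation:
After press 1 at (4,2):
0 1 1
0 1 0
0 0 0
1 1 0
1 1 1

After press 2 at (0,0):
1 0 1
1 1 0
0 0 0
1 1 0
1 1 1

After press 3 at (4,2):
1 0 1
1 1 0
0 0 0
1 1 1
1 0 0

After press 4 at (3,2):
1 0 1
1 1 0
0 0 1
1 0 0
1 0 1

After press 5 at (2,1):
1 0 1
1 0 0
1 1 0
1 1 0
1 0 1

Lights still on: 9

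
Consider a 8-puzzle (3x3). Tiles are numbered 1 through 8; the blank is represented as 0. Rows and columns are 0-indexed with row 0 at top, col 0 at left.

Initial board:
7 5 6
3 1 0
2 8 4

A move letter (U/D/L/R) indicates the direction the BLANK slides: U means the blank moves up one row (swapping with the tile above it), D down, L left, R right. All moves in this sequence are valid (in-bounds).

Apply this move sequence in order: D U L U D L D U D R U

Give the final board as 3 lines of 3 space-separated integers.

Answer: 7 5 6
2 0 1
8 3 4

Derivation:
After move 1 (D):
7 5 6
3 1 4
2 8 0

After move 2 (U):
7 5 6
3 1 0
2 8 4

After move 3 (L):
7 5 6
3 0 1
2 8 4

After move 4 (U):
7 0 6
3 5 1
2 8 4

After move 5 (D):
7 5 6
3 0 1
2 8 4

After move 6 (L):
7 5 6
0 3 1
2 8 4

After move 7 (D):
7 5 6
2 3 1
0 8 4

After move 8 (U):
7 5 6
0 3 1
2 8 4

After move 9 (D):
7 5 6
2 3 1
0 8 4

After move 10 (R):
7 5 6
2 3 1
8 0 4

After move 11 (U):
7 5 6
2 0 1
8 3 4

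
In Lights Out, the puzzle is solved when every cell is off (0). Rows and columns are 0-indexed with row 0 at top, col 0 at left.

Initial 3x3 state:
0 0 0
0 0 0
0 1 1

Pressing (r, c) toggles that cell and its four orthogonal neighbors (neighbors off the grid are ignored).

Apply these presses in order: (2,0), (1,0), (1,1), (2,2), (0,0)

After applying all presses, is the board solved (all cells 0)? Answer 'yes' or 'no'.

Answer: yes

Derivation:
After press 1 at (2,0):
0 0 0
1 0 0
1 0 1

After press 2 at (1,0):
1 0 0
0 1 0
0 0 1

After press 3 at (1,1):
1 1 0
1 0 1
0 1 1

After press 4 at (2,2):
1 1 0
1 0 0
0 0 0

After press 5 at (0,0):
0 0 0
0 0 0
0 0 0

Lights still on: 0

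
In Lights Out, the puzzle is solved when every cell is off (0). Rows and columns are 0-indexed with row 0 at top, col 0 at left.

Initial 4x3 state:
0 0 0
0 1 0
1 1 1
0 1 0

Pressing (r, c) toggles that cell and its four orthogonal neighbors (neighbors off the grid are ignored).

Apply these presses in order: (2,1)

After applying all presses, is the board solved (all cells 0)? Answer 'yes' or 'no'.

After press 1 at (2,1):
0 0 0
0 0 0
0 0 0
0 0 0

Lights still on: 0

Answer: yes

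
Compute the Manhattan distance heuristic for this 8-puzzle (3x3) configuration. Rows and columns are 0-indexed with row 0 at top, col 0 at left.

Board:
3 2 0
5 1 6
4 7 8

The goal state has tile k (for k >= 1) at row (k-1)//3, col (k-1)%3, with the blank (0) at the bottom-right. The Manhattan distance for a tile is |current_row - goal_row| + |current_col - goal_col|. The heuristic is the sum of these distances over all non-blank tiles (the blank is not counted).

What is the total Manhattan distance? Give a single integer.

Tile 3: (0,0)->(0,2) = 2
Tile 2: (0,1)->(0,1) = 0
Tile 5: (1,0)->(1,1) = 1
Tile 1: (1,1)->(0,0) = 2
Tile 6: (1,2)->(1,2) = 0
Tile 4: (2,0)->(1,0) = 1
Tile 7: (2,1)->(2,0) = 1
Tile 8: (2,2)->(2,1) = 1
Sum: 2 + 0 + 1 + 2 + 0 + 1 + 1 + 1 = 8

Answer: 8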